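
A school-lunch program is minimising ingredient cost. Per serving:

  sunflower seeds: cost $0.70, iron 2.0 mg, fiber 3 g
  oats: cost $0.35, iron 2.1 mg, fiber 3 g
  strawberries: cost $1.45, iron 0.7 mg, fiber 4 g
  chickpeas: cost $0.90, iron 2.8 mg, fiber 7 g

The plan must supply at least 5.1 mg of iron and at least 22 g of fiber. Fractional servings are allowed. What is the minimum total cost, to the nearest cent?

$2.57

At the optimum either one food covers both requirements or two foods hit both targets exactly; no other combination can be cheaper.
sunflower seeds only: max(5.1/2.0, 22/3) = 7.333 servings → $5.13.
oats only: max(5.1/2.1, 22/3) = 7.333 servings → $2.57.
strawberries only: max(5.1/0.7, 22/4) = 7.286 servings → $10.56.
chickpeas only: max(5.1/2.8, 22/7) = 3.143 servings → $2.83.
sunflower seeds + oats with both targets exact would need a negative amount; discard.
sunflower seeds + strawberries with both tight: 0.8475 servings and 4.864 servings → $7.65.
sunflower seeds + chickpeas with both targets exact would need a negative amount; discard.
oats + strawberries with both tight: 0.7937 servings and 4.905 servings → $7.39.
oats + chickpeas: intersection lies outside the first quadrant.
strawberries + chickpeas with both tight: 4.111 servings and 0.7937 servings → $6.68.
The minimum over all feasible corners is $2.57.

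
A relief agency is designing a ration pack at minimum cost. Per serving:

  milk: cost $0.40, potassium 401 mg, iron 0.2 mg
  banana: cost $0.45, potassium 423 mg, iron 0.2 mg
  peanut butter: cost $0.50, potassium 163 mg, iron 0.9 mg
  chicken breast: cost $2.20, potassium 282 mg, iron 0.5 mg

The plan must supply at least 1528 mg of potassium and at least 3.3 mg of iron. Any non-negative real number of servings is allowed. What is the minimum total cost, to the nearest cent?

$2.57

A basic optimal solution has at most two foods positive. Try each food alone and each pair with both targets met exactly.
milk only: max(1528/401, 3.3/0.2) = 16.5 servings → $6.60.
banana only: max(1528/423, 3.3/0.2) = 16.5 servings → $7.42.
peanut butter only: max(1528/163, 3.3/0.9) = 9.374 servings → $4.69.
chicken breast only: max(1528/282, 3.3/0.5) = 6.6 servings → $14.52.
milk + banana: the both-tight solution has a negative serving — not a feasible corner.
milk + peanut butter with both tight: 2.55 servings and 3.1 servings → $2.57.
milk + chicken breast: intersection lies outside the first quadrant.
banana + peanut butter with both tight: 2.405 servings and 3.132 servings → $2.65.
banana + chicken breast: the both-tight solution has a negative serving — not a feasible corner.
peanut butter + chicken breast with both tight: 0.9669 servings and 4.86 servings → $11.17.
The minimum over all feasible corners is $2.57.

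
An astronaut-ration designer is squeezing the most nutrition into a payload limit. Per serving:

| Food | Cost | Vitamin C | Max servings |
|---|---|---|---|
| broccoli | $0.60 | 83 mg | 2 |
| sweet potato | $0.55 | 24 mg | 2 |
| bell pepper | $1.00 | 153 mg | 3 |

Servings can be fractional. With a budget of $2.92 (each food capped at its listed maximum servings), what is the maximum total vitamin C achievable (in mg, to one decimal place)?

Vitamin C per dollar: bell pepper 153, broccoli 138.3, sweet potato 43.64.
Take 2.92 servings of bell pepper: spends $2.92, +446.8 mg vitamin C (running total 446.8 mg).
Greedy by best ratio exhausts the cost allowance optimally: 446.8 mg.

446.8 mg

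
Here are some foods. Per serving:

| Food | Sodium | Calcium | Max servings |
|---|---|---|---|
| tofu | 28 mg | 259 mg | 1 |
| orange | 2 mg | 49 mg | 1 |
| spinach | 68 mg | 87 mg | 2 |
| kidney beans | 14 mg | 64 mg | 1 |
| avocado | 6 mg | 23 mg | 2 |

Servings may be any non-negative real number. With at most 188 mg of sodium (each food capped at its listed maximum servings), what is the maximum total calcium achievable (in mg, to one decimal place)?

Calcium per mg sodium: orange 24.5, tofu 9.25, kidney beans 4.571, avocado 3.833, spinach 1.279.
Take 1 serving of orange: uses 2 mg sodium, +49.0 mg calcium (running total 49.0 mg).
Take 1 serving of tofu: uses 28 mg sodium, +259.0 mg calcium (running total 308.0 mg).
Take 1 serving of kidney beans: uses 14 mg sodium, +64.0 mg calcium (running total 372.0 mg).
Take 2 servings of avocado: uses 12 mg sodium, +46.0 mg calcium (running total 418.0 mg).
Take 1.941 servings of spinach: uses 132 mg sodium, +168.9 mg calcium (running total 586.9 mg).
Greedy by best ratio exhausts the sodium allowance optimally: 586.9 mg.

586.9 mg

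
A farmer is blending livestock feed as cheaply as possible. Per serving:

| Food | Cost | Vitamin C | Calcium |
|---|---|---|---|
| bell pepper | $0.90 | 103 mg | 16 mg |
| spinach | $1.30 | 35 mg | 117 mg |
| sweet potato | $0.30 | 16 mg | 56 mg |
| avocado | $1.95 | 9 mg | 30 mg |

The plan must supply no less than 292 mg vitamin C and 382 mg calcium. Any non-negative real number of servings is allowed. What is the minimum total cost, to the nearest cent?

This is a tiny linear program; its minimum lies at a vertex of the feasible set. List the vertices and price them.
bell pepper only: max(292/103, 382/16) = 23.88 servings → $21.49.
spinach only: max(292/35, 382/117) = 8.343 servings → $10.85.
sweet potato only: max(292/16, 382/56) = 18.25 servings → $5.47.
avocado only: max(292/9, 382/30) = 32.44 servings → $63.27.
bell pepper + spinach with both tight: 1.81 servings and 3.017 servings → $5.55.
bell pepper + sweet potato with both tight: 1.858 servings and 6.291 servings → $3.56.
bell pepper + avocado with both tight: 1.807 servings and 11.77 servings → $24.58.
spinach + sweet potato with both targets exact would need a negative amount; discard.
spinach + avocado with both targets exact would need a negative amount; discard.
sweet potato + avocado with both targets exact would need a negative amount; discard.
The minimum over all feasible corners is $3.56.

$3.56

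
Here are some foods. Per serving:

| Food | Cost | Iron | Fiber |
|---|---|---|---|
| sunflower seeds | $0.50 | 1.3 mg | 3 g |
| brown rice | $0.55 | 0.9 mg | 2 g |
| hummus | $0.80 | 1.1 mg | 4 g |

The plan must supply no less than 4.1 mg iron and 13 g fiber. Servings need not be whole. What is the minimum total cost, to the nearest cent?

$2.17

The cheapest plan sits at a corner of the feasible region — with two constraints it uses at most two foods.
sunflower seeds only: max(4.1/1.3, 13/3) = 4.333 servings → $2.17.
brown rice only: max(4.1/0.9, 13/2) = 6.5 servings → $3.58.
hummus only: max(4.1/1.1, 13/4) = 3.727 servings → $2.98.
sunflower seeds + brown rice: intersection lies outside the first quadrant.
sunflower seeds + hummus with both tight: 1.105 servings and 2.421 servings → $2.49.
brown rice + hummus with both tight: 1.5 servings and 2.5 servings → $2.83.
So the least-cost plan costs $2.17.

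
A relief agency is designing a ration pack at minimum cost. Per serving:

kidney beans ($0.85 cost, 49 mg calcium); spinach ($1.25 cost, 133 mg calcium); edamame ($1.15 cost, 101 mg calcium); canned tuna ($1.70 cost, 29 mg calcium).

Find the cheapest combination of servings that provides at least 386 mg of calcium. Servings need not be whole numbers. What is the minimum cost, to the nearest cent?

$3.63

Cost per mg of calcium: spinach $0.0094, edamame $0.0114, kidney beans $0.0173, canned tuna $0.0586.
With no serving limits, use only spinach: 386 mg / 133 mg = 2.902 servings × $1.25 = $3.63.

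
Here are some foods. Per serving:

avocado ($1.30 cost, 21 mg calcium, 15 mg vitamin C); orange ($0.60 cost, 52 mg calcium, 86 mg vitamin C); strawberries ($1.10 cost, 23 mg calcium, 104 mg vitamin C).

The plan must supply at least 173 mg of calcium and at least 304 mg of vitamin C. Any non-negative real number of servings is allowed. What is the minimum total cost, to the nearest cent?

$2.12

avocado only: max(173/21, 304/15) = 20.27 servings → $26.35.
orange only: max(173/52, 304/86) = 3.535 servings → $2.12.
strawberries only: max(173/23, 304/104) = 7.522 servings → $8.27.
avocado + orange: intersection lies outside the first quadrant.
avocado + strawberries with both tight: 5.982 servings and 2.06 servings → $10.04.
orange + strawberries with both tight: 3.207 servings and 0.2711 servings → $2.22.
The minimum over all feasible corners is $2.12.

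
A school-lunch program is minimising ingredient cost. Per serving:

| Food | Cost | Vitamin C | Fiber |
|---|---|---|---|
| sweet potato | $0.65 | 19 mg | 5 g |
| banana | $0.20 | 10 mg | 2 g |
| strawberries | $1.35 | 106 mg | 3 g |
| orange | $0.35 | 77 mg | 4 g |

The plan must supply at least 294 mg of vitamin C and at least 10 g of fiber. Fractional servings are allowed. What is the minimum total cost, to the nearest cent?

Check every corner: each single food scaled to meet both minima, and each pair solved so both constraints bind.
sweet potato only: max(294/19, 10/5) = 15.47 servings → $10.06.
banana only: max(294/10, 10/2) = 29.4 servings → $5.88.
strawberries only: max(294/106, 10/3) = 3.333 servings → $4.50.
orange only: max(294/77, 10/4) = 3.818 servings → $1.34.
sweet potato + banana with both targets exact would need a negative amount; discard.
sweet potato + strawberries with both tight: 0.3763 servings and 2.706 servings → $3.90.
sweet potato + orange: the both-tight solution has a negative serving — not a feasible corner.
banana + strawberries with both tight: 0.978 servings and 2.681 servings → $3.82.
banana + orange: intersection lies outside the first quadrant.
strawberries + orange with both tight: 2.104 servings and 0.9223 servings → $3.16.
The minimum over all feasible corners is $1.34.

$1.34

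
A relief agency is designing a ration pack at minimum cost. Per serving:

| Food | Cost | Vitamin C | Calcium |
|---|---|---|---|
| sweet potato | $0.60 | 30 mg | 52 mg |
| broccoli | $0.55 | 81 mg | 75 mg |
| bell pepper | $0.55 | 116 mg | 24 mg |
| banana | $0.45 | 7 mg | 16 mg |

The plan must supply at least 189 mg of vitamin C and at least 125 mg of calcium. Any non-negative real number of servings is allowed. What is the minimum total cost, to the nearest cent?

$1.14

sweet potato only: max(189/30, 125/52) = 6.3 servings → $3.78.
broccoli only: max(189/81, 125/75) = 2.333 servings → $1.28.
bell pepper only: max(189/116, 125/24) = 5.208 servings → $2.86.
banana only: max(189/7, 125/16) = 27 servings → $12.15.
sweet potato + broccoli: the both-tight solution has a negative serving — not a feasible corner.
sweet potato + bell pepper with both tight: 1.876 servings and 1.144 servings → $1.75.
sweet potato + banana: intersection lies outside the first quadrant.
broccoli + bell pepper with both tight: 1.475 servings and 0.5995 servings → $1.14.
broccoli + banana with both targets exact would need a negative amount; discard.
bell pepper + banana with both tight: 1.273 servings and 5.903 servings → $3.36.
The minimum over all feasible corners is $1.14.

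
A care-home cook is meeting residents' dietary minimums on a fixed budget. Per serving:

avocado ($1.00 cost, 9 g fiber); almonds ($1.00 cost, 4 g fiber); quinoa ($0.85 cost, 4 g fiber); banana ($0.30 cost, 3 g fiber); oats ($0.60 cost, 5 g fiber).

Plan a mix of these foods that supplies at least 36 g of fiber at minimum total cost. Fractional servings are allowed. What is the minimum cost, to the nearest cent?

Cost per g of fiber: banana $0.1000, avocado $0.1111, oats $0.1200, quinoa $0.2125, almonds $0.2500.
With no serving limits, use only banana: 36 g / 3 g = 12 servings × $0.30 = $3.60.

$3.60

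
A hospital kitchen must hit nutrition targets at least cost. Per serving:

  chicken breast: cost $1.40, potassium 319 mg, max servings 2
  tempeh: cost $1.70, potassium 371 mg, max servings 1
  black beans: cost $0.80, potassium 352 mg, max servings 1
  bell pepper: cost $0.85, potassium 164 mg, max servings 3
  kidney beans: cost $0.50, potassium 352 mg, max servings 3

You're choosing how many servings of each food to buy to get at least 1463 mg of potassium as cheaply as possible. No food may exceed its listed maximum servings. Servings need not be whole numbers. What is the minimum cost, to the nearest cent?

$2.54

Cost per mg of potassium: kidney beans $0.0014, black beans $0.0023, chicken breast $0.0044, tempeh $0.0046, bell pepper $0.0052.
Take 3 servings of kidney beans: +1056.0 mg potassium for $1.50 (total $1.50, still need 407.0 mg).
Take 1 serving of black beans: +352.0 mg potassium for $0.80 (total $2.30, still need 55.0 mg).
Take 0.1724 servings of chicken breast: +55.0 mg potassium for $0.24 (total $2.54, still need 0.0 mg).
Greedy by cheapest-per-mg is optimal for a single linear constraint, so the minimum cost is $2.54.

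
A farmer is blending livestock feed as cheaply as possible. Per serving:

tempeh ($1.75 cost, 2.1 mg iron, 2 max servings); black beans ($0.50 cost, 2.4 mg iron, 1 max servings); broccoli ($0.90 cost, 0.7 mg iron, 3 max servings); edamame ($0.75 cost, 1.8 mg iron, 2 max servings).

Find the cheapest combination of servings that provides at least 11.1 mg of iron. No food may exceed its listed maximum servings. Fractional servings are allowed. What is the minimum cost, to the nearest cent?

$6.66

Cost per mg of iron: black beans $0.2083, edamame $0.4167, tempeh $0.8333, broccoli $1.2857.
Take 1 serving of black beans: +2.4 mg iron for $0.50 (total $0.50, still need 8.7 mg).
Take 2 servings of edamame: +3.6 mg iron for $1.50 (total $2.00, still need 5.1 mg).
Take 2 servings of tempeh: +4.2 mg iron for $3.50 (total $5.50, still need 0.9 mg).
Take 1.286 servings of broccoli: +0.9 mg iron for $1.16 (total $6.66, still need 0.0 mg).
Greedy by cheapest-per-mg is optimal for a single linear constraint, so the minimum cost is $6.66.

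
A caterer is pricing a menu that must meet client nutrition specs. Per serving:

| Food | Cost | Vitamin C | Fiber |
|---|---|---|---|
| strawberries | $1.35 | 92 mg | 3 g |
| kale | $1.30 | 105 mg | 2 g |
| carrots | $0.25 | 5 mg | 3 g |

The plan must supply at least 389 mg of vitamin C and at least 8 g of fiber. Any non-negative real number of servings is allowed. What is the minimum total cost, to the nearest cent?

$4.85

A basic optimal solution has at most two foods positive. Try each food alone and each pair with both targets met exactly.
strawberries only: max(389/92, 8/3) = 4.228 servings → $5.71.
kale only: max(389/105, 8/2) = 4 servings → $5.20.
carrots only: max(389/5, 8/3) = 77.8 servings → $19.45.
strawberries + kale with both tight: 0.4733 servings and 3.29 servings → $4.92.
strawberries + carrots: intersection lies outside the first quadrant.
kale + carrots with both tight: 3.695 servings and 0.2033 servings → $4.85.
Cheapest feasible corner: $4.85.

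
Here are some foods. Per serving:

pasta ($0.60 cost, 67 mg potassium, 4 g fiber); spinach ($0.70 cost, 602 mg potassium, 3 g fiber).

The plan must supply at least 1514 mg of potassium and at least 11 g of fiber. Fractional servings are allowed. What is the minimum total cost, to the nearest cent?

$2.25

At the optimum either one food covers both requirements or two foods hit both targets exactly; no other combination can be cheaper.
pasta only: max(1514/67, 11/4) = 22.6 servings → $13.56.
spinach only: max(1514/602, 11/3) = 3.667 servings → $2.57.
pasta + spinach with both tight: 0.9425 servings and 2.41 servings → $2.25.
The minimum over all feasible corners is $2.25.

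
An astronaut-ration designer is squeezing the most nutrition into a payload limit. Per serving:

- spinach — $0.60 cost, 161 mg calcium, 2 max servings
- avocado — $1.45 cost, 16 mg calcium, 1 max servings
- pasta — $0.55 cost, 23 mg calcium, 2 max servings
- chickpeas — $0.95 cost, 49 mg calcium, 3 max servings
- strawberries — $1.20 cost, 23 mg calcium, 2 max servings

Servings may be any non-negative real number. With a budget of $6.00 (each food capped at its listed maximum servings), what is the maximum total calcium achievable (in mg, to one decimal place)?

Calcium per dollar: spinach 268.3, chickpeas 51.58, pasta 41.82, strawberries 19.17, avocado 11.03.
Take 2 servings of spinach: spends $1.20, +322.0 mg calcium (running total 322.0 mg).
Take 3 servings of chickpeas: spends $2.85, +147.0 mg calcium (running total 469.0 mg).
Take 2 servings of pasta: spends $1.10, +46.0 mg calcium (running total 515.0 mg).
Take 0.7083 servings of strawberries: spends $0.85, +16.3 mg calcium (running total 531.3 mg).
Greedy by best ratio exhausts the cost allowance optimally: 531.3 mg.

531.3 mg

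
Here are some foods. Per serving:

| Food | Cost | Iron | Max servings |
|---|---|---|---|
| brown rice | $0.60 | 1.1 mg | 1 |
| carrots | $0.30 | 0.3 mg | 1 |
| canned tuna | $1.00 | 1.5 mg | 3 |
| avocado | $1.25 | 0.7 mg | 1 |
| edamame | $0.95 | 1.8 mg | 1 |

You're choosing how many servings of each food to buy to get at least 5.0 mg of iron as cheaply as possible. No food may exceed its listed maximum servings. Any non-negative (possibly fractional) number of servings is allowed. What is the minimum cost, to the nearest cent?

$2.95

Cost per mg of iron: edamame $0.5278, brown rice $0.5455, canned tuna $0.6667, carrots $1.0000, avocado $1.7857.
Take 1 serving of edamame: +1.8 mg iron for $0.95 (total $0.95, still need 3.2 mg).
Take 1 serving of brown rice: +1.1 mg iron for $0.60 (total $1.55, still need 2.1 mg).
Take 1.4 servings of canned tuna: +2.1 mg iron for $1.40 (total $2.95, still need 0.0 mg).
Greedy by cheapest-per-mg is optimal for a single linear constraint, so the minimum cost is $2.95.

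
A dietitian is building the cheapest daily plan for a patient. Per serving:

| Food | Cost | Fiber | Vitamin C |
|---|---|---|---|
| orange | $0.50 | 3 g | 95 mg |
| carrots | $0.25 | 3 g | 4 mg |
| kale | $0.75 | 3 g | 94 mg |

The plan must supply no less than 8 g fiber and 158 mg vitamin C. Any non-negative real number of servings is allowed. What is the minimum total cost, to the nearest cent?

At the optimum either one food covers both requirements or two foods hit both targets exactly; no other combination can be cheaper.
orange only: max(8/3, 158/95) = 2.667 servings → $1.33.
carrots only: max(8/3, 158/4) = 39.5 servings → $9.88.
kale only: max(8/3, 158/94) = 2.667 servings → $2.00.
orange + carrots with both tight: 1.619 servings and 1.048 servings → $1.07.
orange + kale with both targets exact would need a negative amount; discard.
carrots + kale with both tight: 1.03 servings and 1.637 servings → $1.49.
Cheapest feasible corner: $1.07.

$1.07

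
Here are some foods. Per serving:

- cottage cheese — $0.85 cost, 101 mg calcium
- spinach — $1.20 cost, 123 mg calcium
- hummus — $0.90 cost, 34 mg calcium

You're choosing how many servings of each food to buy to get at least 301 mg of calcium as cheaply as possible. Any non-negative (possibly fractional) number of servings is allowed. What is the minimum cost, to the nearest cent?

Cost per mg of calcium: cottage cheese $0.0084, spinach $0.0098, hummus $0.0265.
With no serving limits, use only cottage cheese: 301 mg / 101 mg = 2.98 servings × $0.85 = $2.53.

$2.53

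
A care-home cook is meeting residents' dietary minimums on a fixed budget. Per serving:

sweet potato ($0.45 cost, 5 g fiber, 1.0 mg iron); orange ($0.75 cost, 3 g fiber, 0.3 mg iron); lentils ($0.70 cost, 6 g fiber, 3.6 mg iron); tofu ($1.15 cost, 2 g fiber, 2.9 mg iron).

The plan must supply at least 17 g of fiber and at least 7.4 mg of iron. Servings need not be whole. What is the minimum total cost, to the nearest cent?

$1.80

Two binding constraints pin down two serving amounts, so the optimal mix uses at most two foods. The candidates are each food alone (scaled to the tighter of fiber/iron) and each pair with both constraints tight.
sweet potato only: max(17/5, 7.4/1.0) = 7.4 servings → $3.33.
orange only: max(17/3, 7.4/0.3) = 24.67 servings → $18.50.
lentils only: max(17/6, 7.4/3.6) = 2.833 servings → $1.98.
tofu only: max(17/2, 7.4/2.9) = 8.5 servings → $9.78.
sweet potato + orange: the both-tight solution has a negative serving — not a feasible corner.
sweet potato + lentils with both tight: 1.4 servings and 1.667 servings → $1.80.
sweet potato + tofu with both tight: 2.76 servings and 1.6 servings → $3.08.
orange + lentils with both tight: 1.867 servings and 1.9 servings → $2.73.
orange + tofu with both tight: 4.259 servings and 2.111 servings → $5.62.
lentils + tofu: the both-tight solution has a negative serving — not a feasible corner.
Cheapest feasible corner: $1.80.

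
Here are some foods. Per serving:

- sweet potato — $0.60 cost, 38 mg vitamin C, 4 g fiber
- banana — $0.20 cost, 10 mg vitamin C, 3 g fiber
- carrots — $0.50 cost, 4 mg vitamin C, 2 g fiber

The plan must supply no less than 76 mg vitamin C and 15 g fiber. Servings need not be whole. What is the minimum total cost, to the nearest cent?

The cheapest plan sits at a corner of the feasible region — with two constraints it uses at most two foods.
sweet potato only: max(76/38, 15/4) = 3.75 servings → $2.25.
banana only: max(76/10, 15/3) = 7.6 servings → $1.52.
carrots only: max(76/4, 15/2) = 19 servings → $9.50.
sweet potato + banana with both tight: 1.054 servings and 3.595 servings → $1.35.
sweet potato + carrots with both tight: 1.533 servings and 4.433 servings → $3.14.
banana + carrots with both targets exact would need a negative amount; discard.
The minimum over all feasible corners is $1.35.

$1.35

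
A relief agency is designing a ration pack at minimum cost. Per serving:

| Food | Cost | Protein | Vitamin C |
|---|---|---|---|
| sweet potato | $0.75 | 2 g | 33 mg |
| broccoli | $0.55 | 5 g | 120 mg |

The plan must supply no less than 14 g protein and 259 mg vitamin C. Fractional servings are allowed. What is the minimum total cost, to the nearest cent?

Minimising a linear cost over {protein ≥ 14, vitamin C ≥ 259, servings ≥ 0} — the optimum is at a vertex, using one or two foods.
sweet potato only: max(14/2, 259/33) = 7.848 servings → $5.89.
broccoli only: max(14/5, 259/120) = 2.8 servings → $1.54.
sweet potato + broccoli with both tight: 5.133 servings and 0.7467 servings → $4.26.
The minimum over all feasible corners is $1.54.

$1.54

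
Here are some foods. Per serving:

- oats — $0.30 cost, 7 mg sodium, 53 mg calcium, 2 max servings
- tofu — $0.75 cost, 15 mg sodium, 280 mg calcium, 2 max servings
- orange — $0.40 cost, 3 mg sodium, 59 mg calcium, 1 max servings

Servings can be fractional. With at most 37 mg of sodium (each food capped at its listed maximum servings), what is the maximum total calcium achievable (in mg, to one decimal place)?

649.3 mg

Calcium per mg sodium: orange 19.67, tofu 18.67, oats 7.571.
Take 1 serving of orange: uses 3 mg sodium, +59.0 mg calcium (running total 59.0 mg).
Take 2 servings of tofu: uses 30 mg sodium, +560.0 mg calcium (running total 619.0 mg).
Take 0.5714 servings of oats: uses 4 mg sodium, +30.3 mg calcium (running total 649.3 mg).
Greedy by best ratio exhausts the sodium allowance optimally: 649.3 mg.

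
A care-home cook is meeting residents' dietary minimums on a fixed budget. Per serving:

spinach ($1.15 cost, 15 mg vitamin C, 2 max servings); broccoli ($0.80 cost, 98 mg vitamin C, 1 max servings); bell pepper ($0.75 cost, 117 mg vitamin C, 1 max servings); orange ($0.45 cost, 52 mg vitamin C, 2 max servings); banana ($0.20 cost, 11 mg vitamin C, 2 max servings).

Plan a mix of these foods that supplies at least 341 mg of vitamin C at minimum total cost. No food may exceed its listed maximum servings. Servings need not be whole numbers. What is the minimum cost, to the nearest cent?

$2.85

Cost per mg of vitamin C: bell pepper $0.0064, broccoli $0.0082, orange $0.0087, banana $0.0182, spinach $0.0767.
Take 1 serving of bell pepper: +117.0 mg vitamin C for $0.75 (total $0.75, still need 224.0 mg).
Take 1 serving of broccoli: +98.0 mg vitamin C for $0.80 (total $1.55, still need 126.0 mg).
Take 2 servings of orange: +104.0 mg vitamin C for $0.90 (total $2.45, still need 22.0 mg).
Take 2 servings of banana: +22.0 mg vitamin C for $0.40 (total $2.85, still need 0.0 mg).
Filling from the cheapest source first is optimal under one linear minimum: $2.85.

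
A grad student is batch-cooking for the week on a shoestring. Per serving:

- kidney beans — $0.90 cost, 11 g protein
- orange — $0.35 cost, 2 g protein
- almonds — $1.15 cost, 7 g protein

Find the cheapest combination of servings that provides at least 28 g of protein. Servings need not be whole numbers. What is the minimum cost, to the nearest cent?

Cost per g of protein: kidney beans $0.0818, almonds $0.1643, orange $0.1750.
With no serving limits, use only kidney beans: 28 g / 11 g = 2.545 servings × $0.90 = $2.29.

$2.29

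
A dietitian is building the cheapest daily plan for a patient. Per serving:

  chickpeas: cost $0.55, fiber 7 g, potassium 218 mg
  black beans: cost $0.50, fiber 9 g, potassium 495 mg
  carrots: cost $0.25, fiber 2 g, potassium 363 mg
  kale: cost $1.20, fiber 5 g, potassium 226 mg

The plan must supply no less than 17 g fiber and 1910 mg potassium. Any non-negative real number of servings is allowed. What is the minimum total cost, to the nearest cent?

$1.48

With two linear requirements the optimum uses one or two foods; enumerate the corners.
chickpeas only: max(17/7, 1910/218) = 8.761 servings → $4.82.
black beans only: max(17/9, 1910/495) = 3.859 servings → $1.93.
carrots only: max(17/2, 1910/363) = 8.5 servings → $2.12.
kale only: max(17/5, 1910/226) = 8.451 servings → $10.14.
chickpeas + black beans with both targets exact would need a negative amount; discard.
chickpeas + carrots with both tight: 1.117 servings and 4.591 servings → $1.76.
chickpeas + kale with both targets exact would need a negative amount; discard.
black beans + carrots with both tight: 1.032 servings and 3.854 servings → $1.48.
black beans + kale with both targets exact would need a negative amount; discard.
carrots + kale with both tight: 4.188 servings and 1.725 servings → $3.12.
So the least-cost plan costs $1.48.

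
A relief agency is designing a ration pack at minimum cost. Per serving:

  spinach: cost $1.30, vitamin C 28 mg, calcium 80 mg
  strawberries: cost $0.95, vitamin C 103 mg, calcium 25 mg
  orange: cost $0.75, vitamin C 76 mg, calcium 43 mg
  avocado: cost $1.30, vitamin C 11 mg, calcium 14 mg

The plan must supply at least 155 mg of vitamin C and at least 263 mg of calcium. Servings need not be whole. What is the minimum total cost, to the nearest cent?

$4.33

Minimising a linear cost over {vitamin C ≥ 155, calcium ≥ 263, servings ≥ 0} — the optimum is at a vertex, using one or two foods.
spinach only: max(155/28, 263/80) = 5.536 servings → $7.20.
strawberries only: max(155/103, 263/25) = 10.52 servings → $9.99.
orange only: max(155/76, 263/43) = 6.116 servings → $4.59.
avocado only: max(155/11, 263/14) = 18.79 servings → $24.42.
spinach + strawberries with both tight: 3.079 servings and 0.6679 servings → $4.64.
spinach + orange with both tight: 2.732 servings and 1.033 servings → $4.33.
spinach + avocado with both tight: 1.482 servings and 10.32 servings → $15.34.
strawberries + orange: intersection lies outside the first quadrant.
strawberries + avocado: intersection lies outside the first quadrant.
orange + avocado: the both-tight solution has a negative serving — not a feasible corner.
Cheapest feasible corner: $4.33.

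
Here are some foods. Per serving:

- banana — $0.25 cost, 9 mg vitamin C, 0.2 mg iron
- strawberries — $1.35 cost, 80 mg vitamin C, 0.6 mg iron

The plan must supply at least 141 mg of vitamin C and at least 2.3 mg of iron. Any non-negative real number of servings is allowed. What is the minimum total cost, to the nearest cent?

Compare the cost at each extreme point of the feasible region.
banana only: max(141/9, 2.3/0.2) = 15.67 servings → $3.92.
strawberries only: max(141/80, 2.3/0.6) = 3.833 servings → $5.17.
banana + strawberries with both tight: 9.377 servings and 0.7075 servings → $3.30.
Cheapest feasible corner: $3.30.

$3.30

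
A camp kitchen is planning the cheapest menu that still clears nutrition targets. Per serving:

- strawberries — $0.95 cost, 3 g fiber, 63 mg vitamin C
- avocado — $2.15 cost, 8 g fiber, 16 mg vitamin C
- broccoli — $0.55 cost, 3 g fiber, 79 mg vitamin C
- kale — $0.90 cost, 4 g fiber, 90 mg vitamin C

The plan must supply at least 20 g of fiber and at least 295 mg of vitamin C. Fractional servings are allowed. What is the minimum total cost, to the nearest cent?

The cheapest plan sits at a corner of the feasible region — with two constraints it uses at most two foods.
strawberries only: max(20/3, 295/63) = 6.667 servings → $6.33.
avocado only: max(20/8, 295/16) = 18.44 servings → $39.64.
broccoli only: max(20/3, 295/79) = 6.667 servings → $3.67.
kale only: max(20/4, 295/90) = 5 servings → $4.50.
strawberries + avocado with both tight: 4.474 servings and 0.8224 servings → $6.02.
strawberries + broccoli: intersection lies outside the first quadrant.
strawberries + kale: the both-tight solution has a negative serving — not a feasible corner.
avocado + broccoli with both tight: 1.19 servings and 3.493 servings → $4.48.
avocado + kale with both tight: 0.9451 servings and 3.11 servings → $4.83.
broccoli + kale: the both-tight solution has a negative serving — not a feasible corner.
Cheapest feasible corner: $3.67.

$3.67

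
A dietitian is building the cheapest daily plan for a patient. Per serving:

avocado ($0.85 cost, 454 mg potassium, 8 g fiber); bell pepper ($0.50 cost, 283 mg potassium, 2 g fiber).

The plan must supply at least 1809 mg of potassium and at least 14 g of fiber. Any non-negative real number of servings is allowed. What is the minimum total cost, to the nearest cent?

$3.21

For a min-cost LP with two ≥-constraints, a basic feasible solution has at most two positive variables.
avocado only: max(1809/454, 14/8) = 3.985 servings → $3.39.
bell pepper only: max(1809/283, 14/2) = 7 servings → $3.50.
avocado + bell pepper with both tight: 0.2537 servings and 5.985 servings → $3.21.
So the least-cost plan costs $3.21.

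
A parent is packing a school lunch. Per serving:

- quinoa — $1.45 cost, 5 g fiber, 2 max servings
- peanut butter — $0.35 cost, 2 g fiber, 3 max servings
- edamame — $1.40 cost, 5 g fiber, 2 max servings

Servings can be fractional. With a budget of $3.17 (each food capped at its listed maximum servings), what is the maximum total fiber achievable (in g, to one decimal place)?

Fiber per dollar: peanut butter 5.714, edamame 3.571, quinoa 3.448.
Take 3 servings of peanut butter: spends $1.05, +6.0 g fiber (running total 6.0 g).
Take 1.514 servings of edamame: spends $2.12, +7.6 g fiber (running total 13.6 g).
Greedy by best ratio exhausts the cost allowance optimally: 13.6 g.

13.6 g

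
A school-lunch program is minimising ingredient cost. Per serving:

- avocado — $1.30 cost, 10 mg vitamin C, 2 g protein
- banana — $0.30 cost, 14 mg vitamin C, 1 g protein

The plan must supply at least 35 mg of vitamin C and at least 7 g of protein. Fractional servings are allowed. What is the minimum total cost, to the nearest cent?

The cheapest plan sits at a corner of the feasible region — with two constraints it uses at most two foods.
avocado only: max(35/10, 7/2) = 3.5 servings → $4.55.
banana only: max(35/14, 7/1) = 7 servings → $2.10.
avocado + banana with both tight: 3.5 servings and 0 servings → $4.55.
The minimum over all feasible corners is $2.10.

$2.10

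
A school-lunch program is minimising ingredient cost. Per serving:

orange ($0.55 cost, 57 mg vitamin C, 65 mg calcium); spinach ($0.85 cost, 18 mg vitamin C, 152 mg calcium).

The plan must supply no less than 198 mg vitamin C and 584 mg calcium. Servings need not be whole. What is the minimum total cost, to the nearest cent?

$3.75

orange only: max(198/57, 584/65) = 8.985 servings → $4.94.
spinach only: max(198/18, 584/152) = 11 servings → $9.35.
orange + spinach with both tight: 2.613 servings and 2.725 servings → $3.75.
The minimum over all feasible corners is $3.75.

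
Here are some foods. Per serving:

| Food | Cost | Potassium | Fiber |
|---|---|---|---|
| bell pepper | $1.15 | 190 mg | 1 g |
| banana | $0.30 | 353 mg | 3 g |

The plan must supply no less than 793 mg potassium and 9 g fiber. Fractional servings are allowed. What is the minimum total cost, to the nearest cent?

$0.90

A basic optimal solution has at most two foods positive. Try each food alone and each pair with both targets met exactly.
bell pepper only: max(793/190, 9/1) = 9 servings → $10.35.
banana only: max(793/353, 9/3) = 3 servings → $0.90.
bell pepper + banana: the both-tight solution has a negative serving — not a feasible corner.
Cheapest feasible corner: $0.90.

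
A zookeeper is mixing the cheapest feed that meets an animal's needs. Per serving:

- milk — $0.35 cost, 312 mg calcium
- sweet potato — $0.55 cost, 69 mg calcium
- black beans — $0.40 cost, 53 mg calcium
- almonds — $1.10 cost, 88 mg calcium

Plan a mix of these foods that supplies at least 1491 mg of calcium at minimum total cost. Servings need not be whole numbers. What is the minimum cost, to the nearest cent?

Cost per mg of calcium: milk $0.0011, black beans $0.0075, sweet potato $0.0080, almonds $0.0125.
With no serving limits, use only milk: 1491 mg / 312 mg = 4.779 servings × $0.35 = $1.67.

$1.67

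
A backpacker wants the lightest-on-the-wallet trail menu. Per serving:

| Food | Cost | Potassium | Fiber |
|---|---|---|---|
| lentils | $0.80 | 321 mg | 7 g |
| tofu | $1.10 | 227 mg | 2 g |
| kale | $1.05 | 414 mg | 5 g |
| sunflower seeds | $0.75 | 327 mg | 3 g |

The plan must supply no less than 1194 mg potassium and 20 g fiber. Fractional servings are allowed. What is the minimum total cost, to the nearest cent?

For a min-cost LP with two ≥-constraints, a basic feasible solution has at most two positive variables.
lentils only: max(1194/321, 20/7) = 3.72 servings → $2.98.
tofu only: max(1194/227, 20/2) = 10 servings → $11.00.
kale only: max(1194/414, 20/5) = 4 servings → $4.20.
sunflower seeds only: max(1194/327, 20/3) = 6.667 servings → $5.00.
lentils + tofu with both tight: 2.272 servings and 2.046 servings → $4.07.
lentils + kale with both tight: 1.787 servings and 1.499 servings → $3.00.
lentils + sunflower seeds with both tight: 2.231 servings and 1.462 servings → $2.88.
tofu + kale: the both-tight solution has a negative serving — not a feasible corner.
tofu + sunflower seeds: the both-tight solution has a negative serving — not a feasible corner.
kale + sunflower seeds with both targets exact would need a negative amount; discard.
So the least-cost plan costs $2.88.

$2.88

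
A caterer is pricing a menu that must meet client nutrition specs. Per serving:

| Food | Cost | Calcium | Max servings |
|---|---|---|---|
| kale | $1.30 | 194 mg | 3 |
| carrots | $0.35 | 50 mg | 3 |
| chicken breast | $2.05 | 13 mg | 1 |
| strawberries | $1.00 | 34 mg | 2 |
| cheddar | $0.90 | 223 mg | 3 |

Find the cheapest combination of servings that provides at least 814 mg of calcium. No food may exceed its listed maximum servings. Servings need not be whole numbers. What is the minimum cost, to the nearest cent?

Cost per mg of calcium: cheddar $0.0040, kale $0.0067, carrots $0.0070, strawberries $0.0294, chicken breast $0.1577.
Take 3 servings of cheddar: +669.0 mg calcium for $2.70 (total $2.70, still need 145.0 mg).
Take 0.7474 servings of kale: +145.0 mg calcium for $0.97 (total $3.67, still need 0.0 mg).
Filling from the cheapest source first is optimal under one linear minimum: $3.67.

$3.67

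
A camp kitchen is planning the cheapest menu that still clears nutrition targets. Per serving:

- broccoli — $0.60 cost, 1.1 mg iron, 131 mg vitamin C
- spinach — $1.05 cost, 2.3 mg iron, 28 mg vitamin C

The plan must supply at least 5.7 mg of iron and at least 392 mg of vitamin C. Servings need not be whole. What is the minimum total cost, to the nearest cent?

$2.87

With two linear requirements the optimum uses one or two foods; enumerate the corners.
broccoli only: max(5.7/1.1, 392/131) = 5.182 servings → $3.11.
spinach only: max(5.7/2.3, 392/28) = 14 servings → $14.70.
broccoli + spinach with both tight: 2.743 servings and 1.166 servings → $2.87.
So the least-cost plan costs $2.87.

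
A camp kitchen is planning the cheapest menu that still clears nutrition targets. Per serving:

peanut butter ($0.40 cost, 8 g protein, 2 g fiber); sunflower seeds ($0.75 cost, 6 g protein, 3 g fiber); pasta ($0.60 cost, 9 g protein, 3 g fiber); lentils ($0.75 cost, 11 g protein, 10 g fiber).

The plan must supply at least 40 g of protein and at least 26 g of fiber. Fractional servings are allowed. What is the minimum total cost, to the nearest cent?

$2.44

Two binding constraints pin down two serving amounts, so the optimal mix uses at most two foods. The candidates are each food alone (scaled to the tighter of protein/fiber) and each pair with both constraints tight.
peanut butter only: max(40/8, 26/2) = 13 servings → $5.20.
sunflower seeds only: max(40/6, 26/3) = 8.667 servings → $6.50.
pasta only: max(40/9, 26/3) = 8.667 servings → $5.20.
lentils only: max(40/11, 26/10) = 3.636 servings → $2.73.
peanut butter + sunflower seeds with both targets exact would need a negative amount; discard.
peanut butter + pasta: intersection lies outside the first quadrant.
peanut butter + lentils with both tight: 1.966 servings and 2.207 servings → $2.44.
sunflower seeds + pasta: intersection lies outside the first quadrant.
sunflower seeds + lentils with both tight: 4.222 servings and 1.333 servings → $4.17.
pasta + lentils with both tight: 2 servings and 2 servings → $2.70.
Cheapest feasible corner: $2.44.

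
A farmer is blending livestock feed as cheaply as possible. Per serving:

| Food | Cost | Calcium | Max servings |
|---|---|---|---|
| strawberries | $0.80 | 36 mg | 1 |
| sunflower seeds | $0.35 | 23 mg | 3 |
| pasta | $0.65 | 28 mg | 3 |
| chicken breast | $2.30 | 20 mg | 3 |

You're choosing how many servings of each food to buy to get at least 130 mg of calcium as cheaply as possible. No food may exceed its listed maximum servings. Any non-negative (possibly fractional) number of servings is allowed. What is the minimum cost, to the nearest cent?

Cost per mg of calcium: sunflower seeds $0.0152, strawberries $0.0222, pasta $0.0232, chicken breast $0.1150.
Take 3 servings of sunflower seeds: +69.0 mg calcium for $1.05 (total $1.05, still need 61.0 mg).
Take 1 serving of strawberries: +36.0 mg calcium for $0.80 (total $1.85, still need 25.0 mg).
Take 0.8929 servings of pasta: +25.0 mg calcium for $0.58 (total $2.43, still need 0.0 mg).
Filling from the cheapest source first is optimal under one linear minimum: $2.43.

$2.43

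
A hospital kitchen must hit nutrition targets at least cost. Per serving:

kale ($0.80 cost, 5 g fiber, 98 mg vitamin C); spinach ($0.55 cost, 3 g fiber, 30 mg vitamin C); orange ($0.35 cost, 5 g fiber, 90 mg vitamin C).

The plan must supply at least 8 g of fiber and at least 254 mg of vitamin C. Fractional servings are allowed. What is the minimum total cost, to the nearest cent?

Minimising a linear cost over {fiber ≥ 8, vitamin C ≥ 254, servings ≥ 0} — the optimum is at a vertex, using one or two foods.
kale only: max(8/5, 254/98) = 2.592 servings → $2.07.
spinach only: max(8/3, 254/30) = 8.467 servings → $4.66.
orange only: max(8/5, 254/90) = 2.822 servings → $0.99.
kale + spinach: the both-tight solution has a negative serving — not a feasible corner.
kale + orange with both targets exact would need a negative amount; discard.
spinach + orange: intersection lies outside the first quadrant.
The minimum over all feasible corners is $0.99.

$0.99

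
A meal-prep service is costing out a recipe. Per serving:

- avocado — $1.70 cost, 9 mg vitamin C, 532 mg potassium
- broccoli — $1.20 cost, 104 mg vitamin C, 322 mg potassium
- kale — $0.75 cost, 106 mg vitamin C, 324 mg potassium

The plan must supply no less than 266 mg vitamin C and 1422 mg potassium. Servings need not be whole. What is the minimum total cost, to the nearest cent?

$3.29

A basic optimal solution has at most two foods positive. Try each food alone and each pair with both targets met exactly.
avocado only: max(266/9, 1422/532) = 29.56 servings → $50.24.
broccoli only: max(266/104, 1422/322) = 4.416 servings → $5.30.
kale only: max(266/106, 1422/324) = 4.389 servings → $3.29.
avocado + broccoli with both tight: 1.187 servings and 2.455 servings → $4.96.
avocado + kale with both tight: 1.207 servings and 2.407 servings → $3.86.
broccoli + kale with both targets exact would need a negative amount; discard.
The minimum over all feasible corners is $3.29.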